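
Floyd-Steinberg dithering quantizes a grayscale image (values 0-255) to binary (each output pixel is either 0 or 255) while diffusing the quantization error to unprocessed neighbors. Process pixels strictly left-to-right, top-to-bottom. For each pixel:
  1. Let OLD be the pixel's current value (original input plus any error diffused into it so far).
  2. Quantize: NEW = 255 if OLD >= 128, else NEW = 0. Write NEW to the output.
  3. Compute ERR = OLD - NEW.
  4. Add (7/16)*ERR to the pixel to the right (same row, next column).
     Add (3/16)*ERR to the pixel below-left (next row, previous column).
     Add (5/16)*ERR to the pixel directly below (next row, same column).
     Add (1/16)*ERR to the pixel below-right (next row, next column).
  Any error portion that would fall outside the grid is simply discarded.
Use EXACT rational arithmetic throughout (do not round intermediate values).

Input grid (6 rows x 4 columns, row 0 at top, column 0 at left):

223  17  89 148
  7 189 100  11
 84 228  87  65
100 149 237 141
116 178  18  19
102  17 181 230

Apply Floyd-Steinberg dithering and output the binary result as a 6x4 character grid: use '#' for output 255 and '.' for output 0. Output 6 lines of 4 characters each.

(0,0): OLD=223 → NEW=255, ERR=-32
(0,1): OLD=3 → NEW=0, ERR=3
(0,2): OLD=1445/16 → NEW=0, ERR=1445/16
(0,3): OLD=48003/256 → NEW=255, ERR=-17277/256
(1,0): OLD=-39/16 → NEW=0, ERR=-39/16
(1,1): OLD=26087/128 → NEW=255, ERR=-6553/128
(1,2): OLD=382395/4096 → NEW=0, ERR=382395/4096
(1,3): OLD=2385421/65536 → NEW=0, ERR=2385421/65536
(2,0): OLD=150813/2048 → NEW=0, ERR=150813/2048
(2,1): OLD=17142311/65536 → NEW=255, ERR=430631/65536
(2,2): OLD=16079157/131072 → NEW=0, ERR=16079157/131072
(2,3): OLD=284959829/2097152 → NEW=255, ERR=-249813931/2097152
(3,0): OLD=130279573/1048576 → NEW=0, ERR=130279573/1048576
(3,1): OLD=3909328699/16777216 → NEW=255, ERR=-368861381/16777216
(3,2): OLD=65442541077/268435456 → NEW=255, ERR=-3008500203/268435456
(3,3): OLD=457580085011/4294967296 → NEW=0, ERR=457580085011/4294967296
(4,0): OLD=40454294593/268435456 → NEW=255, ERR=-27996746687/268435456
(4,1): OLD=281672055739/2147483648 → NEW=255, ERR=-265936274501/2147483648
(4,2): OLD=-1448525536509/68719476736 → NEW=0, ERR=-1448525536509/68719476736
(4,3): OLD=46587272921093/1099511627776 → NEW=0, ERR=46587272921093/1099511627776
(5,0): OLD=1587014622553/34359738368 → NEW=0, ERR=1587014622553/34359738368
(5,1): OLD=-13152645293625/1099511627776 → NEW=0, ERR=-13152645293625/1099511627776
(5,2): OLD=186239847517623/1099511627776 → NEW=255, ERR=-94135617565257/1099511627776
(5,3): OLD=1798506711640101/8796093022208 → NEW=255, ERR=-444497009022939/8796093022208
Row 0: #..#
Row 1: .#..
Row 2: .#.#
Row 3: .##.
Row 4: ##..
Row 5: ..##

Answer: #..#
.#..
.#.#
.##.
##..
..##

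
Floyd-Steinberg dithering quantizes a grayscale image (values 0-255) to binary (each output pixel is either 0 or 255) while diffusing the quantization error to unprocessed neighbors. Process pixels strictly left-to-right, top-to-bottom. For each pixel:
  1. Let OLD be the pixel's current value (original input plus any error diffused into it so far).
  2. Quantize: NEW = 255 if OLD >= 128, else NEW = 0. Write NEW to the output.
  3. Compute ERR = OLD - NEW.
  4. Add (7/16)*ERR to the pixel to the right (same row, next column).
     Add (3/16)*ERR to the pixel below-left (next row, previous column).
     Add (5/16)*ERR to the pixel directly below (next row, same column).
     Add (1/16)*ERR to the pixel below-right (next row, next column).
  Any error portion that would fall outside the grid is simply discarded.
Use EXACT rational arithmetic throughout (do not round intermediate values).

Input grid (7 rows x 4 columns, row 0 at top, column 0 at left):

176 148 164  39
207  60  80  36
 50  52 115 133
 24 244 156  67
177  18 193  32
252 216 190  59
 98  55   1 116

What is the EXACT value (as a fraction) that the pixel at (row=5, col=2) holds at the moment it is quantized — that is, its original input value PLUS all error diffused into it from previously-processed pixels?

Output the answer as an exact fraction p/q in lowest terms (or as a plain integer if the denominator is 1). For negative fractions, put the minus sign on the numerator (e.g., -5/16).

Answer: 1081691229090231/8796093022208

Derivation:
(0,0): OLD=176 → NEW=255, ERR=-79
(0,1): OLD=1815/16 → NEW=0, ERR=1815/16
(0,2): OLD=54689/256 → NEW=255, ERR=-10591/256
(0,3): OLD=85607/4096 → NEW=0, ERR=85607/4096
(1,0): OLD=52117/256 → NEW=255, ERR=-13163/256
(1,1): OLD=123411/2048 → NEW=0, ERR=123411/2048
(1,2): OLD=6844815/65536 → NEW=0, ERR=6844815/65536
(1,3): OLD=89799705/1048576 → NEW=0, ERR=89799705/1048576
(2,0): OLD=1482113/32768 → NEW=0, ERR=1482113/32768
(2,1): OLD=112186011/1048576 → NEW=0, ERR=112186011/1048576
(2,2): OLD=449356583/2097152 → NEW=255, ERR=-85417177/2097152
(2,3): OLD=4981850347/33554432 → NEW=255, ERR=-3574529813/33554432
(3,0): OLD=976349297/16777216 → NEW=0, ERR=976349297/16777216
(3,1): OLD=80016406831/268435456 → NEW=255, ERR=11565365551/268435456
(3,2): OLD=639236367057/4294967296 → NEW=255, ERR=-455980293423/4294967296
(3,3): OLD=-1050290571465/68719476736 → NEW=0, ERR=-1050290571465/68719476736
(4,0): OLD=873013251805/4294967296 → NEW=255, ERR=-222203408675/4294967296
(4,1): OLD=-255619747817/34359738368 → NEW=0, ERR=-255619747817/34359738368
(4,2): OLD=171958506084151/1099511627776 → NEW=255, ERR=-108416958998729/1099511627776
(4,3): OLD=-396722960403279/17592186044416 → NEW=0, ERR=-396722960403279/17592186044416
(5,0): OLD=128883469509325/549755813888 → NEW=255, ERR=-11304263032115/549755813888
(5,1): OLD=3218618393876539/17592186044416 → NEW=255, ERR=-1267389047449541/17592186044416
(5,2): OLD=1081691229090231/8796093022208 → NEW=0, ERR=1081691229090231/8796093022208
Target (5,2): original=190, with diffused error = 1081691229090231/8796093022208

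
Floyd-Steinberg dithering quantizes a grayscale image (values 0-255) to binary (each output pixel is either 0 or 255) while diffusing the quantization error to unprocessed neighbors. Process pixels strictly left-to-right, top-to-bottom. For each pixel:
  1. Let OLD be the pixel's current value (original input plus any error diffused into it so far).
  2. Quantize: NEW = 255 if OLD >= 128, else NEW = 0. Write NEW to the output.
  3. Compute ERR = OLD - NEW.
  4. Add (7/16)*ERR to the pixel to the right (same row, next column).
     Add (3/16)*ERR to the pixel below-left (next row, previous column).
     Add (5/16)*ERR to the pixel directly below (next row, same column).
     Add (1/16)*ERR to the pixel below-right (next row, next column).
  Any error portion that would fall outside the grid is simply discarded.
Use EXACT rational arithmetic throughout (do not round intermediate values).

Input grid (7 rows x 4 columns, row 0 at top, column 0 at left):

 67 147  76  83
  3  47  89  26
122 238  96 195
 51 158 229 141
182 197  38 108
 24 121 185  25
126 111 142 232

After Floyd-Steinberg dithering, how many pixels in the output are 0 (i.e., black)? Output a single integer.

(0,0): OLD=67 → NEW=0, ERR=67
(0,1): OLD=2821/16 → NEW=255, ERR=-1259/16
(0,2): OLD=10643/256 → NEW=0, ERR=10643/256
(0,3): OLD=414469/4096 → NEW=0, ERR=414469/4096
(1,0): OLD=2351/256 → NEW=0, ERR=2351/256
(1,1): OLD=78665/2048 → NEW=0, ERR=78665/2048
(1,2): OLD=8706557/65536 → NEW=255, ERR=-8005123/65536
(1,3): OLD=7109243/1048576 → NEW=0, ERR=7109243/1048576
(2,0): OLD=4327731/32768 → NEW=255, ERR=-4028109/32768
(2,1): OLD=182340449/1048576 → NEW=255, ERR=-85046431/1048576
(2,2): OLD=54560261/2097152 → NEW=0, ERR=54560261/2097152
(2,3): OLD=6739964561/33554432 → NEW=255, ERR=-1816415599/33554432
(3,0): OLD=-43998717/16777216 → NEW=0, ERR=-43998717/16777216
(3,1): OLD=34548151005/268435456 → NEW=255, ERR=-33902890275/268435456
(3,2): OLD=715779985187/4294967296 → NEW=255, ERR=-379436675293/4294967296
(3,3): OLD=5982622923893/68719476736 → NEW=0, ERR=5982622923893/68719476736
(4,0): OLD=676455479687/4294967296 → NEW=255, ERR=-418761180793/4294967296
(4,1): OLD=3372301866005/34359738368 → NEW=0, ERR=3372301866005/34359738368
(4,2): OLD=67907462817397/1099511627776 → NEW=0, ERR=67907462817397/1099511627776
(4,3): OLD=2756782377555139/17592186044416 → NEW=255, ERR=-1729225063770941/17592186044416
(5,0): OLD=6560597899607/549755813888 → NEW=0, ERR=6560597899607/549755813888
(5,1): OLD=2856590706698817/17592186044416 → NEW=255, ERR=-1629416734627263/17592186044416
(5,2): OLD=1332452935579813/8796093022208 → NEW=255, ERR=-910550785083227/8796093022208
(5,3): OLD=-13270442487175131/281474976710656 → NEW=0, ERR=-13270442487175131/281474976710656
(6,0): OLD=31627292525597987/281474976710656 → NEW=0, ERR=31627292525597987/281474976710656
(6,1): OLD=506883418303738917/4503599627370496 → NEW=0, ERR=506883418303738917/4503599627370496
(6,2): OLD=10395240348249892595/72057594037927936 → NEW=255, ERR=-7979446131421731085/72057594037927936
(6,3): OLD=187176267733850417573/1152921504606846976 → NEW=255, ERR=-106818715940895561307/1152921504606846976
Output grid:
  Row 0: .#..  (3 black, running=3)
  Row 1: ..#.  (3 black, running=6)
  Row 2: ##.#  (1 black, running=7)
  Row 3: .##.  (2 black, running=9)
  Row 4: #..#  (2 black, running=11)
  Row 5: .##.  (2 black, running=13)
  Row 6: ..##  (2 black, running=15)

Answer: 15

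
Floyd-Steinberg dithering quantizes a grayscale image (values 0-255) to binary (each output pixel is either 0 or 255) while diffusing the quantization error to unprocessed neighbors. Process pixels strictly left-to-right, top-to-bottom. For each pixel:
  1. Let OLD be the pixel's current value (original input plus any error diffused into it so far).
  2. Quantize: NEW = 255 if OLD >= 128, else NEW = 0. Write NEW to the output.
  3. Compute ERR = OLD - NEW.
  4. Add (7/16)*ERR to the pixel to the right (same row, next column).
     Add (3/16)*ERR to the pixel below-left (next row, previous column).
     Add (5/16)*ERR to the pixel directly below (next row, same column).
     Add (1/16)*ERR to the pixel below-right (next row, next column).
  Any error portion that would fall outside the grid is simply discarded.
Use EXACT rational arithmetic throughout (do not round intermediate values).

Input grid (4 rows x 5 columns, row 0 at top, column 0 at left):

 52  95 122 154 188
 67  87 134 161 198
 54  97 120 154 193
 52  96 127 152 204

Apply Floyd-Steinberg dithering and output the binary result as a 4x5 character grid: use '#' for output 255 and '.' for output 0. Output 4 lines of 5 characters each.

(0,0): OLD=52 → NEW=0, ERR=52
(0,1): OLD=471/4 → NEW=0, ERR=471/4
(0,2): OLD=11105/64 → NEW=255, ERR=-5215/64
(0,3): OLD=121191/1024 → NEW=0, ERR=121191/1024
(0,4): OLD=3928529/16384 → NEW=255, ERR=-249391/16384
(1,0): OLD=6741/64 → NEW=0, ERR=6741/64
(1,1): OLD=80819/512 → NEW=255, ERR=-49741/512
(1,2): OLD=1566031/16384 → NEW=0, ERR=1566031/16384
(1,3): OLD=15194867/65536 → NEW=255, ERR=-1516813/65536
(1,4): OLD=199768761/1048576 → NEW=255, ERR=-67618119/1048576
(2,0): OLD=562785/8192 → NEW=0, ERR=562785/8192
(2,1): OLD=31772187/262144 → NEW=0, ERR=31772187/262144
(2,2): OLD=807335121/4194304 → NEW=255, ERR=-262212399/4194304
(2,3): OLD=7603384611/67108864 → NEW=0, ERR=7603384611/67108864
(2,4): OLD=237264849717/1073741824 → NEW=255, ERR=-36539315403/1073741824
(3,0): OLD=403465969/4194304 → NEW=0, ERR=403465969/4194304
(3,1): OLD=5654998205/33554432 → NEW=255, ERR=-2901381955/33554432
(3,2): OLD=105712706063/1073741824 → NEW=0, ERR=105712706063/1073741824
(3,3): OLD=472856938367/2147483648 → NEW=255, ERR=-74751391873/2147483648
(3,4): OLD=6364042037483/34359738368 → NEW=255, ERR=-2397691246357/34359738368
Row 0: ..#.#
Row 1: .#.##
Row 2: ..#.#
Row 3: .#.##

Answer: ..#.#
.#.##
..#.#
.#.##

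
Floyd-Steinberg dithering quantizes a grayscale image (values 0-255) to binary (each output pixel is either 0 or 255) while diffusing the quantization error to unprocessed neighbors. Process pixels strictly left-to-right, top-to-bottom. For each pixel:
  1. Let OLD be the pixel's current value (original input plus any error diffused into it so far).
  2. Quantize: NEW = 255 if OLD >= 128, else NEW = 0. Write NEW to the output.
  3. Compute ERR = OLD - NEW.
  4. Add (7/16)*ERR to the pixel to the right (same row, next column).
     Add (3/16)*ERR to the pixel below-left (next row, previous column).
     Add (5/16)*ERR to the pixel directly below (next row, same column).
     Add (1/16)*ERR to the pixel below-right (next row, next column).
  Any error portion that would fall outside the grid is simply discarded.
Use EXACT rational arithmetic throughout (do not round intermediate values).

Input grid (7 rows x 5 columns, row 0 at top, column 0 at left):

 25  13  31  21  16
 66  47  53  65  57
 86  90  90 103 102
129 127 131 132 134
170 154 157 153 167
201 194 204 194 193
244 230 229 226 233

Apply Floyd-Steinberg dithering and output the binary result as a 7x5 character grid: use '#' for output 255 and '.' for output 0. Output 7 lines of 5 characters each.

(0,0): OLD=25 → NEW=0, ERR=25
(0,1): OLD=383/16 → NEW=0, ERR=383/16
(0,2): OLD=10617/256 → NEW=0, ERR=10617/256
(0,3): OLD=160335/4096 → NEW=0, ERR=160335/4096
(0,4): OLD=2170921/65536 → NEW=0, ERR=2170921/65536
(1,0): OLD=20045/256 → NEW=0, ERR=20045/256
(1,1): OLD=200859/2048 → NEW=0, ERR=200859/2048
(1,2): OLD=7713847/65536 → NEW=0, ERR=7713847/65536
(1,3): OLD=36052971/262144 → NEW=255, ERR=-30793749/262144
(1,4): OLD=77198945/4194304 → NEW=0, ERR=77198945/4194304
(2,0): OLD=4222425/32768 → NEW=255, ERR=-4133415/32768
(2,1): OLD=96914531/1048576 → NEW=0, ERR=96914531/1048576
(2,2): OLD=2538773737/16777216 → NEW=255, ERR=-1739416343/16777216
(2,3): OLD=8520070059/268435456 → NEW=0, ERR=8520070059/268435456
(2,4): OLD=490898018029/4294967296 → NEW=0, ERR=490898018029/4294967296
(3,0): OLD=1793658057/16777216 → NEW=0, ERR=1793658057/16777216
(3,1): OLD=23532757141/134217728 → NEW=255, ERR=-10692763499/134217728
(3,2): OLD=324159049463/4294967296 → NEW=0, ERR=324159049463/4294967296
(3,3): OLD=1631136668799/8589934592 → NEW=255, ERR=-559296652161/8589934592
(3,4): OLD=19683365622299/137438953472 → NEW=255, ERR=-15363567513061/137438953472
(4,0): OLD=404740251943/2147483648 → NEW=255, ERR=-142868078297/2147483648
(4,1): OLD=8303457772327/68719476736 → NEW=0, ERR=8303457772327/68719476736
(4,2): OLD=237782439360809/1099511627776 → NEW=255, ERR=-42593025722071/1099511627776
(4,3): OLD=1749762523707175/17592186044416 → NEW=0, ERR=1749762523707175/17592186044416
(4,4): OLD=48276536024645009/281474976710656 → NEW=255, ERR=-23499583036572271/281474976710656
(5,0): OLD=223053317972437/1099511627776 → NEW=255, ERR=-57322147110443/1099511627776
(5,1): OLD=1737489075687743/8796093022208 → NEW=255, ERR=-505514644975297/8796093022208
(5,2): OLD=54311220922391223/281474976710656 → NEW=255, ERR=-17464898138826057/281474976710656
(5,3): OLD=202505619735025209/1125899906842624 → NEW=255, ERR=-84598856509843911/1125899906842624
(5,4): OLD=2526580057546929315/18014398509481984 → NEW=255, ERR=-2067091562370976605/18014398509481984
(6,0): OLD=30530517339356421/140737488355328 → NEW=255, ERR=-5357542191252219/140737488355328
(6,1): OLD=812870816344883915/4503599627370496 → NEW=255, ERR=-335547088634592565/4503599627370496
(6,2): OLD=11481157786791785833/72057594037927936 → NEW=255, ERR=-6893528692879837847/72057594037927936
(6,3): OLD=155957812435847310275/1152921504606846976 → NEW=255, ERR=-138037171238898668605/1152921504606846976
(6,4): OLD=2583732641477242167829/18446744073709551616 → NEW=255, ERR=-2120187097318693494251/18446744073709551616
Row 0: .....
Row 1: ...#.
Row 2: #.#..
Row 3: .#.##
Row 4: #.#.#
Row 5: #####
Row 6: #####

Answer: .....
...#.
#.#..
.#.##
#.#.#
#####
#####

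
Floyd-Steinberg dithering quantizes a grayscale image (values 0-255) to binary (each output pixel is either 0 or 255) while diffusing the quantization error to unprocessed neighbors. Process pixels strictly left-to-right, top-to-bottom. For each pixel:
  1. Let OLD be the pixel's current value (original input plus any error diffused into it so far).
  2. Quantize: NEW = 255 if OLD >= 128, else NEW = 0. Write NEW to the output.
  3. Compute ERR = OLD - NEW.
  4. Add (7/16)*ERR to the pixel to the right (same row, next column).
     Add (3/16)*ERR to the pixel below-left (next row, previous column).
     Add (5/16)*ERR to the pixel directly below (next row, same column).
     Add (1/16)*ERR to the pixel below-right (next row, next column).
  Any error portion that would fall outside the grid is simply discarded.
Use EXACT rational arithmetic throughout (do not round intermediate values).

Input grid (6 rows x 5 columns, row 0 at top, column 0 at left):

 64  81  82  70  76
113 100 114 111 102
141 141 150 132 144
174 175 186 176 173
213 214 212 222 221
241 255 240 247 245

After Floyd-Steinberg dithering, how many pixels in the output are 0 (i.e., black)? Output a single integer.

(0,0): OLD=64 → NEW=0, ERR=64
(0,1): OLD=109 → NEW=0, ERR=109
(0,2): OLD=2075/16 → NEW=255, ERR=-2005/16
(0,3): OLD=3885/256 → NEW=0, ERR=3885/256
(0,4): OLD=338491/4096 → NEW=0, ERR=338491/4096
(1,0): OLD=2455/16 → NEW=255, ERR=-1625/16
(1,1): OLD=8977/128 → NEW=0, ERR=8977/128
(1,2): OLD=471781/4096 → NEW=0, ERR=471781/4096
(1,3): OLD=2847489/16384 → NEW=255, ERR=-1330431/16384
(1,4): OLD=24444131/262144 → NEW=0, ERR=24444131/262144
(2,0): OLD=250699/2048 → NEW=0, ERR=250699/2048
(2,1): OLD=15186025/65536 → NEW=255, ERR=-1525655/65536
(2,2): OLD=172980347/1048576 → NEW=255, ERR=-94406533/1048576
(2,3): OLD=1542114369/16777216 → NEW=0, ERR=1542114369/16777216
(2,4): OLD=55909266823/268435456 → NEW=255, ERR=-12541774457/268435456
(3,0): OLD=217987099/1048576 → NEW=255, ERR=-49399781/1048576
(3,1): OLD=1156650111/8388608 → NEW=255, ERR=-982444929/8388608
(3,2): OLD=32858018597/268435456 → NEW=0, ERR=32858018597/268435456
(3,3): OLD=130937015997/536870912 → NEW=255, ERR=-5965066563/536870912
(3,4): OLD=1368233133713/8589934592 → NEW=255, ERR=-822200187247/8589934592
(4,0): OLD=23665050037/134217728 → NEW=255, ERR=-10560470603/134217728
(4,1): OLD=700012936117/4294967296 → NEW=255, ERR=-395203724363/4294967296
(4,2): OLD=13784571084091/68719476736 → NEW=255, ERR=-3738895483589/68719476736
(4,3): OLD=202780518647733/1099511627776 → NEW=255, ERR=-77594946435147/1099511627776
(4,4): OLD=2806283914610803/17592186044416 → NEW=255, ERR=-1679723526715277/17592186044416
(5,0): OLD=13686107423807/68719476736 → NEW=255, ERR=-3837359143873/68719476736
(5,1): OLD=102637002863613/549755813888 → NEW=255, ERR=-37550729677827/549755813888
(5,2): OLD=3063345803740773/17592186044416 → NEW=255, ERR=-1422661637585307/17592186044416
(5,3): OLD=11840441061419627/70368744177664 → NEW=255, ERR=-6103588703884693/70368744177664
(5,4): OLD=194559809143095081/1125899906842624 → NEW=255, ERR=-92544667101774039/1125899906842624
Output grid:
  Row 0: ..#..  (4 black, running=4)
  Row 1: #..#.  (3 black, running=7)
  Row 2: .##.#  (2 black, running=9)
  Row 3: ##.##  (1 black, running=10)
  Row 4: #####  (0 black, running=10)
  Row 5: #####  (0 black, running=10)

Answer: 10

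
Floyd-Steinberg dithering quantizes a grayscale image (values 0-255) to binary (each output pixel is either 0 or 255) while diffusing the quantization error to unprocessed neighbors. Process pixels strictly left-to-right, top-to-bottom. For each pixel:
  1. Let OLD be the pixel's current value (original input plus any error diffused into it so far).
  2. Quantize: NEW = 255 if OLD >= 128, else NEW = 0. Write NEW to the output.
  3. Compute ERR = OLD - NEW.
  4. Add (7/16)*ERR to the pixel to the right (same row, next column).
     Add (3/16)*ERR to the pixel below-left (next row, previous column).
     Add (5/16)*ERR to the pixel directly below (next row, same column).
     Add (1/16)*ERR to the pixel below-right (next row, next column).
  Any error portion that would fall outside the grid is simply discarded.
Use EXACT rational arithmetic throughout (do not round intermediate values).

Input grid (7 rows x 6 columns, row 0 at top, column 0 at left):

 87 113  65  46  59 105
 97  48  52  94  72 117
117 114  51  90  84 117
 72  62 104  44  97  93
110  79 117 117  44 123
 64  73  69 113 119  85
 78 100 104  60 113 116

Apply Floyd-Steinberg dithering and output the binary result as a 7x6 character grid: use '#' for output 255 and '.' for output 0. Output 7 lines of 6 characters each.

Answer: .#...#
...#..
#..#.#
.#....
..##.#
.#..#.
..#..#

Derivation:
(0,0): OLD=87 → NEW=0, ERR=87
(0,1): OLD=2417/16 → NEW=255, ERR=-1663/16
(0,2): OLD=4999/256 → NEW=0, ERR=4999/256
(0,3): OLD=223409/4096 → NEW=0, ERR=223409/4096
(0,4): OLD=5430487/65536 → NEW=0, ERR=5430487/65536
(0,5): OLD=148113889/1048576 → NEW=255, ERR=-119272991/1048576
(1,0): OLD=26803/256 → NEW=0, ERR=26803/256
(1,1): OLD=144229/2048 → NEW=0, ERR=144229/2048
(1,2): OLD=6071497/65536 → NEW=0, ERR=6071497/65536
(1,3): OLD=44127637/262144 → NEW=255, ERR=-22719083/262144
(1,4): OLD=705637919/16777216 → NEW=0, ERR=705637919/16777216
(1,5): OLD=28194779177/268435456 → NEW=0, ERR=28194779177/268435456
(2,0): OLD=5338663/32768 → NEW=255, ERR=-3017177/32768
(2,1): OLD=125449885/1048576 → NEW=0, ERR=125449885/1048576
(2,2): OLD=2020723223/16777216 → NEW=0, ERR=2020723223/16777216
(2,3): OLD=17352682015/134217728 → NEW=255, ERR=-16872838625/134217728
(2,4): OLD=242328542173/4294967296 → NEW=0, ERR=242328542173/4294967296
(2,5): OLD=12172704214747/68719476736 → NEW=255, ERR=-5350762352933/68719476736
(3,0): OLD=1101560887/16777216 → NEW=0, ERR=1101560887/16777216
(3,1): OLD=19453645163/134217728 → NEW=255, ERR=-14771875477/134217728
(3,2): OLD=83101584689/1073741824 → NEW=0, ERR=83101584689/1073741824
(3,3): OLD=3895137939283/68719476736 → NEW=0, ERR=3895137939283/68719476736
(3,4): OLD=64306848204147/549755813888 → NEW=0, ERR=64306848204147/549755813888
(3,5): OLD=1085172147775197/8796093022208 → NEW=0, ERR=1085172147775197/8796093022208
(4,0): OLD=235970010329/2147483648 → NEW=0, ERR=235970010329/2147483648
(4,1): OLD=3824068666885/34359738368 → NEW=0, ERR=3824068666885/34359738368
(4,2): OLD=212894542460287/1099511627776 → NEW=255, ERR=-67480922622593/1099511627776
(4,3): OLD=2368467455927579/17592186044416 → NEW=255, ERR=-2117539985398501/17592186044416
(4,4): OLD=15359402989250507/281474976710656 → NEW=0, ERR=15359402989250507/281474976710656
(4,5): OLD=868011225015879341/4503599627370496 → NEW=255, ERR=-280406679963597139/4503599627370496
(5,0): OLD=65534178915807/549755813888 → NEW=0, ERR=65534178915807/549755813888
(5,1): OLD=2731932950185935/17592186044416 → NEW=255, ERR=-1754074491140145/17592186044416
(5,2): OLD=-1324959326751787/140737488355328 → NEW=0, ERR=-1324959326751787/140737488355328
(5,3): OLD=349757221262828663/4503599627370496 → NEW=0, ERR=349757221262828663/4503599627370496
(5,4): OLD=1358574525292557239/9007199254740992 → NEW=255, ERR=-938261284666395721/9007199254740992
(5,5): OLD=3369396089803023907/144115188075855872 → NEW=0, ERR=3369396089803023907/144115188075855872
(6,0): OLD=27178293336539853/281474976710656 → NEW=0, ERR=27178293336539853/281474976710656
(6,1): OLD=525885800445999433/4503599627370496 → NEW=0, ERR=525885800445999433/4503599627370496
(6,2): OLD=2890856371210706081/18014398509481984 → NEW=255, ERR=-1702815248707199839/18014398509481984
(6,3): OLD=6570097751586275965/288230376151711744 → NEW=0, ERR=6570097751586275965/288230376151711744
(6,4): OLD=459590237496414627421/4611686018427387904 → NEW=0, ERR=459590237496414627421/4611686018427387904
(6,5): OLD=11835134509295423557739/73786976294838206464 → NEW=255, ERR=-6980544445888319090581/73786976294838206464
Row 0: .#...#
Row 1: ...#..
Row 2: #..#.#
Row 3: .#....
Row 4: ..##.#
Row 5: .#..#.
Row 6: ..#..#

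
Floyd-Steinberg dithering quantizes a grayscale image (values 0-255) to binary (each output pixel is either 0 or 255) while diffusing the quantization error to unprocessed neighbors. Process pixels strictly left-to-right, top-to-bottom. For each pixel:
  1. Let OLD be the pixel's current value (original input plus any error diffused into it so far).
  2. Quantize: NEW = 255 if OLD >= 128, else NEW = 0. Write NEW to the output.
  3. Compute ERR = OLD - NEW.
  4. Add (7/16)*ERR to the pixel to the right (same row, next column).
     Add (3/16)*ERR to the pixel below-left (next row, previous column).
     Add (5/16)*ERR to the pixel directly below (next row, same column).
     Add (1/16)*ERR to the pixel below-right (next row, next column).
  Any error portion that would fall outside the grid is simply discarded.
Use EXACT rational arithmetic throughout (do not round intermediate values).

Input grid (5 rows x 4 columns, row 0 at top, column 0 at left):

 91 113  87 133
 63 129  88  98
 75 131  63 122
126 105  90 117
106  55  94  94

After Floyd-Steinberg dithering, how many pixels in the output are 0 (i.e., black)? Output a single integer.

(0,0): OLD=91 → NEW=0, ERR=91
(0,1): OLD=2445/16 → NEW=255, ERR=-1635/16
(0,2): OLD=10827/256 → NEW=0, ERR=10827/256
(0,3): OLD=620557/4096 → NEW=255, ERR=-423923/4096
(1,0): OLD=18503/256 → NEW=0, ERR=18503/256
(1,1): OLD=291441/2048 → NEW=255, ERR=-230799/2048
(1,2): OLD=1711813/65536 → NEW=0, ERR=1711813/65536
(1,3): OLD=83601011/1048576 → NEW=0, ERR=83601011/1048576
(2,0): OLD=2505323/32768 → NEW=0, ERR=2505323/32768
(2,1): OLD=145382345/1048576 → NEW=255, ERR=-122004535/1048576
(2,2): OLD=59063981/2097152 → NEW=0, ERR=59063981/2097152
(2,3): OLD=5397876697/33554432 → NEW=255, ERR=-3158503463/33554432
(3,0): OLD=2148767291/16777216 → NEW=255, ERR=-2129422789/16777216
(3,1): OLD=6219661477/268435456 → NEW=0, ERR=6219661477/268435456
(3,2): OLD=360848390747/4294967296 → NEW=0, ERR=360848390747/4294967296
(3,3): OLD=8665638330109/68719476736 → NEW=0, ERR=8665638330109/68719476736
(4,0): OLD=303571694687/4294967296 → NEW=0, ERR=303571694687/4294967296
(4,1): OLD=3469779469853/34359738368 → NEW=0, ERR=3469779469853/34359738368
(4,2): OLD=208388025177085/1099511627776 → NEW=255, ERR=-71987439905795/1099511627776
(4,3): OLD=1935381663274491/17592186044416 → NEW=0, ERR=1935381663274491/17592186044416
Output grid:
  Row 0: .#.#  (2 black, running=2)
  Row 1: .#..  (3 black, running=5)
  Row 2: .#.#  (2 black, running=7)
  Row 3: #...  (3 black, running=10)
  Row 4: ..#.  (3 black, running=13)

Answer: 13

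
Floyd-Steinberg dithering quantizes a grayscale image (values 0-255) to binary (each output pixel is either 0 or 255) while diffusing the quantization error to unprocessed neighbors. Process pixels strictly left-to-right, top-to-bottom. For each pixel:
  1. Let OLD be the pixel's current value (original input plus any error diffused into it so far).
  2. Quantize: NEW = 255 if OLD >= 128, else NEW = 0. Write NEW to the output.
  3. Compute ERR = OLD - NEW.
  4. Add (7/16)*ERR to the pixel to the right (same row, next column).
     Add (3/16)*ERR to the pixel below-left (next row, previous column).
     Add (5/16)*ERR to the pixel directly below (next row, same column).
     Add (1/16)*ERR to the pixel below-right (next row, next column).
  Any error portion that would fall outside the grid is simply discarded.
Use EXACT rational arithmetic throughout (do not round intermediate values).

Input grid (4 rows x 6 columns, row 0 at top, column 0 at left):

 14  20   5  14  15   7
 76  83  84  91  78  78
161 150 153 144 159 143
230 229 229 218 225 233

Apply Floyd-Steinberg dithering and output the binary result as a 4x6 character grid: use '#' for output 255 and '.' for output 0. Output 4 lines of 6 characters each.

Answer: ......
.#..#.
#.##.#
######

Derivation:
(0,0): OLD=14 → NEW=0, ERR=14
(0,1): OLD=209/8 → NEW=0, ERR=209/8
(0,2): OLD=2103/128 → NEW=0, ERR=2103/128
(0,3): OLD=43393/2048 → NEW=0, ERR=43393/2048
(0,4): OLD=795271/32768 → NEW=0, ERR=795271/32768
(0,5): OLD=9236913/524288 → NEW=0, ERR=9236913/524288
(1,0): OLD=10915/128 → NEW=0, ERR=10915/128
(1,1): OLD=135605/1024 → NEW=255, ERR=-125515/1024
(1,2): OLD=1347225/32768 → NEW=0, ERR=1347225/32768
(1,3): OLD=15884101/131072 → NEW=0, ERR=15884101/131072
(1,4): OLD=1201507279/8388608 → NEW=255, ERR=-937587761/8388608
(1,5): OLD=4848410873/134217728 → NEW=0, ERR=4848410873/134217728
(2,0): OLD=2697879/16384 → NEW=255, ERR=-1480041/16384
(2,1): OLD=44676141/524288 → NEW=0, ERR=44676141/524288
(2,2): OLD=1830313543/8388608 → NEW=255, ERR=-308781497/8388608
(2,3): OLD=9890460495/67108864 → NEW=255, ERR=-7222299825/67108864
(2,4): OLD=196141233645/2147483648 → NEW=0, ERR=196141233645/2147483648
(2,5): OLD=6434281625163/34359738368 → NEW=255, ERR=-2327451658677/34359738368
(3,0): OLD=1826601703/8388608 → NEW=255, ERR=-312493337/8388608
(3,1): OLD=15219186075/67108864 → NEW=255, ERR=-1893574245/67108864
(3,2): OLD=102166122337/536870912 → NEW=255, ERR=-34735960223/536870912
(3,3): OLD=5871623743683/34359738368 → NEW=255, ERR=-2890109540157/34359738368
(3,4): OLD=54237708774435/274877906944 → NEW=255, ERR=-15856157496285/274877906944
(3,5): OLD=845759746172717/4398046511104 → NEW=255, ERR=-275742114158803/4398046511104
Row 0: ......
Row 1: .#..#.
Row 2: #.##.#
Row 3: ######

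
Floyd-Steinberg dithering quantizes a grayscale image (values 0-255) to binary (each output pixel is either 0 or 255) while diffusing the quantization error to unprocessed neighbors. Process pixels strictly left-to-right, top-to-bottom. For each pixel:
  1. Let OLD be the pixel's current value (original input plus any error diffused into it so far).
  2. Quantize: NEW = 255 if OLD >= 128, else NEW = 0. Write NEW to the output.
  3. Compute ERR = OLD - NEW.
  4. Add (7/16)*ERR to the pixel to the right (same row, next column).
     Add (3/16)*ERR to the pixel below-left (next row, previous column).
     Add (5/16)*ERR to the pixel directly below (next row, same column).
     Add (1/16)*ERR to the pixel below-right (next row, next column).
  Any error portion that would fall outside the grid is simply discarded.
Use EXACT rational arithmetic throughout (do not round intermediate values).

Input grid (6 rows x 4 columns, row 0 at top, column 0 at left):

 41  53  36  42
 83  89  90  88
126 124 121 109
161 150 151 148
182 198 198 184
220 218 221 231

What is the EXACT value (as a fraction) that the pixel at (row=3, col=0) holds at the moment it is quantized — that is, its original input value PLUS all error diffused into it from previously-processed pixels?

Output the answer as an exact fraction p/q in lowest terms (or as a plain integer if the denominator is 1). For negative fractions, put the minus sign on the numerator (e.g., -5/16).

(0,0): OLD=41 → NEW=0, ERR=41
(0,1): OLD=1135/16 → NEW=0, ERR=1135/16
(0,2): OLD=17161/256 → NEW=0, ERR=17161/256
(0,3): OLD=292159/4096 → NEW=0, ERR=292159/4096
(1,0): OLD=27933/256 → NEW=0, ERR=27933/256
(1,1): OLD=356427/2048 → NEW=255, ERR=-165813/2048
(1,2): OLD=6116775/65536 → NEW=0, ERR=6116775/65536
(1,3): OLD=162858049/1048576 → NEW=255, ERR=-104528831/1048576
(2,0): OLD=4748649/32768 → NEW=255, ERR=-3607191/32768
(2,1): OLD=78493843/1048576 → NEW=0, ERR=78493843/1048576
(2,2): OLD=333794911/2097152 → NEW=255, ERR=-200978849/2097152
(2,3): OLD=1401029635/33554432 → NEW=0, ERR=1401029635/33554432
(3,0): OLD=2359462745/16777216 → NEW=255, ERR=-1918727335/16777216
Target (3,0): original=161, with diffused error = 2359462745/16777216

Answer: 2359462745/16777216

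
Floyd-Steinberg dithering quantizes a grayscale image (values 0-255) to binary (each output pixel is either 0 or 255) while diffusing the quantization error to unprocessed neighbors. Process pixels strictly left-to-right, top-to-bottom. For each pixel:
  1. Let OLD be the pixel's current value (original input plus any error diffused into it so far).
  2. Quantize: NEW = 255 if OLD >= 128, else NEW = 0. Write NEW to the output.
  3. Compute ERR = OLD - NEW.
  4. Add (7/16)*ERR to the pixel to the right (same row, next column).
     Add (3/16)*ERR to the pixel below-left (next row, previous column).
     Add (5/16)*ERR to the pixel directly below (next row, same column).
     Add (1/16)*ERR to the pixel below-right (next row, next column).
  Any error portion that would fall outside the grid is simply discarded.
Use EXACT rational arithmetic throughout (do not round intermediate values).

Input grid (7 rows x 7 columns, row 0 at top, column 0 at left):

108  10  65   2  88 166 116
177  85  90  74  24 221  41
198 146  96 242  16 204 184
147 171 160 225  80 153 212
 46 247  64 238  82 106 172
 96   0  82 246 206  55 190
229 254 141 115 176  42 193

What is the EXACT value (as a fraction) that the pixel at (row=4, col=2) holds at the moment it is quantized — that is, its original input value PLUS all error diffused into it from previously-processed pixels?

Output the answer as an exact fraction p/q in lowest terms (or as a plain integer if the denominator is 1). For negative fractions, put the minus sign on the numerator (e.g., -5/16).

(0,0): OLD=108 → NEW=0, ERR=108
(0,1): OLD=229/4 → NEW=0, ERR=229/4
(0,2): OLD=5763/64 → NEW=0, ERR=5763/64
(0,3): OLD=42389/1024 → NEW=0, ERR=42389/1024
(0,4): OLD=1738515/16384 → NEW=0, ERR=1738515/16384
(0,5): OLD=55685509/262144 → NEW=255, ERR=-11161211/262144
(0,6): OLD=408410787/4194304 → NEW=0, ERR=408410787/4194304
(1,0): OLD=14175/64 → NEW=255, ERR=-2145/64
(1,1): OLD=57273/512 → NEW=0, ERR=57273/512
(1,2): OLD=2923213/16384 → NEW=255, ERR=-1254707/16384
(1,3): OLD=5174425/65536 → NEW=0, ERR=5174425/65536
(1,4): OLD=361996347/4194304 → NEW=0, ERR=361996347/4194304
(1,5): OLD=9071214347/33554432 → NEW=255, ERR=514834187/33554432
(1,6): OLD=40523343173/536870912 → NEW=0, ERR=40523343173/536870912
(2,0): OLD=1708035/8192 → NEW=255, ERR=-380925/8192
(2,1): OLD=37790513/262144 → NEW=255, ERR=-29056207/262144
(2,2): OLD=190300051/4194304 → NEW=0, ERR=190300051/4194304
(2,3): OLD=9996522747/33554432 → NEW=255, ERR=1440142587/33554432
(2,4): OLD=18672297371/268435456 → NEW=0, ERR=18672297371/268435456
(2,5): OLD=2222851116857/8589934592 → NEW=255, ERR=32417795897/8589934592
(2,6): OLD=28889357015839/137438953472 → NEW=255, ERR=-6157576119521/137438953472
(3,0): OLD=468446067/4194304 → NEW=0, ERR=468446067/4194304
(3,1): OLD=6403054103/33554432 → NEW=255, ERR=-2153326057/33554432
(3,2): OLD=39519649413/268435456 → NEW=255, ERR=-28931391867/268435456
(3,3): OLD=222412424347/1073741824 → NEW=255, ERR=-51391740773/1073741824
(3,4): OLD=11570676263795/137438953472 → NEW=0, ERR=11570676263795/137438953472
(3,5): OLD=205563101756585/1099511627776 → NEW=255, ERR=-74812363326295/1099511627776
(3,6): OLD=2963703331226103/17592186044416 → NEW=255, ERR=-1522304110099977/17592186044416
(4,0): OLD=36973926461/536870912 → NEW=0, ERR=36973926461/536870912
(4,1): OLD=2094637990265/8589934592 → NEW=255, ERR=-95795330695/8589934592
(4,2): OLD=1711849759479/137438953472 → NEW=0, ERR=1711849759479/137438953472
Target (4,2): original=64, with diffused error = 1711849759479/137438953472

Answer: 1711849759479/137438953472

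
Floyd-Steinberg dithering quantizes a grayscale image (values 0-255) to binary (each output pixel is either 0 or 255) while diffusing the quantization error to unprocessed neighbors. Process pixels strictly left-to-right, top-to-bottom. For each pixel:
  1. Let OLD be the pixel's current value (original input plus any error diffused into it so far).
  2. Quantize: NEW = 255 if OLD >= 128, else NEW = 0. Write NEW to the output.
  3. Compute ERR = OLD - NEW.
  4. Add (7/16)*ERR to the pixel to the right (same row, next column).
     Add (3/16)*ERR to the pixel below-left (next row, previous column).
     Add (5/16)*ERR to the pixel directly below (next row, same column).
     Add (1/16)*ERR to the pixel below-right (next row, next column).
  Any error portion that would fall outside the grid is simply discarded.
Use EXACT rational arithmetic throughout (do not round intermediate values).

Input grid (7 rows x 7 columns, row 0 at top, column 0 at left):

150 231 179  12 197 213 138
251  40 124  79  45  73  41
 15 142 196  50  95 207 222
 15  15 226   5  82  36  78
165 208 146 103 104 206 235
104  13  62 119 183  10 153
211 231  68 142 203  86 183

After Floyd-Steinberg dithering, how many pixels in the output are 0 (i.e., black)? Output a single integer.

Answer: 25

Derivation:
(0,0): OLD=150 → NEW=255, ERR=-105
(0,1): OLD=2961/16 → NEW=255, ERR=-1119/16
(0,2): OLD=37991/256 → NEW=255, ERR=-27289/256
(0,3): OLD=-141871/4096 → NEW=0, ERR=-141871/4096
(0,4): OLD=11917495/65536 → NEW=255, ERR=-4794185/65536
(0,5): OLD=189787393/1048576 → NEW=255, ERR=-77599487/1048576
(0,6): OLD=1772059399/16777216 → NEW=0, ERR=1772059399/16777216
(1,0): OLD=52499/256 → NEW=255, ERR=-12781/256
(1,1): OLD=-61947/2048 → NEW=0, ERR=-61947/2048
(1,2): OLD=4364009/65536 → NEW=0, ERR=4364009/65536
(1,3): OLD=20166837/262144 → NEW=0, ERR=20166837/262144
(1,4): OLD=666993919/16777216 → NEW=0, ERR=666993919/16777216
(1,5): OLD=11072826799/134217728 → NEW=0, ERR=11072826799/134217728
(1,6): OLD=226506258785/2147483648 → NEW=0, ERR=226506258785/2147483648
(2,0): OLD=-205561/32768 → NEW=0, ERR=-205561/32768
(2,1): OLD=145928509/1048576 → NEW=255, ERR=-121458371/1048576
(2,2): OLD=2997531639/16777216 → NEW=255, ERR=-1280658441/16777216
(2,3): OLD=7014359807/134217728 → NEW=0, ERR=7014359807/134217728
(2,4): OLD=161667561455/1073741824 → NEW=255, ERR=-112136603665/1073741824
(2,5): OLD=7193273532773/34359738368 → NEW=255, ERR=-1568459751067/34359738368
(2,6): OLD=132021716789011/549755813888 → NEW=255, ERR=-8166015752429/549755813888
(3,0): OLD=-145606633/16777216 → NEW=0, ERR=-145606633/16777216
(3,1): OLD=-5328303413/134217728 → NEW=0, ERR=-5328303413/134217728
(3,2): OLD=201151625425/1073741824 → NEW=255, ERR=-72652539695/1073741824
(3,3): OLD=-140116497721/4294967296 → NEW=0, ERR=-140116497721/4294967296
(3,4): OLD=16381893137431/549755813888 → NEW=0, ERR=16381893137431/549755813888
(3,5): OLD=111971916171189/4398046511104 → NEW=0, ERR=111971916171189/4398046511104
(3,6): OLD=5745161980822379/70368744177664 → NEW=0, ERR=5745161980822379/70368744177664
(4,0): OLD=332525626361/2147483648 → NEW=255, ERR=-215082703879/2147483648
(4,1): OLD=4760429493157/34359738368 → NEW=255, ERR=-4001303790683/34359738368
(4,2): OLD=35903974322635/549755813888 → NEW=0, ERR=35903974322635/549755813888
(4,3): OLD=539799211046441/4398046511104 → NEW=0, ERR=539799211046441/4398046511104
(4,4): OLD=5972328026073323/35184372088832 → NEW=255, ERR=-2999686856578837/35184372088832
(4,5): OLD=218229886375230251/1125899906842624 → NEW=255, ERR=-68874589869638869/1125899906842624
(4,6): OLD=4239539289646408861/18014398509481984 → NEW=255, ERR=-354132330271497059/18014398509481984
(5,0): OLD=27964076961983/549755813888 → NEW=0, ERR=27964076961983/549755813888
(5,1): OLD=21322097771413/4398046511104 → NEW=0, ERR=21322097771413/4398046511104
(5,2): OLD=3527753272126179/35184372088832 → NEW=0, ERR=3527753272126179/35184372088832
(5,3): OLD=53288039795394575/281474976710656 → NEW=255, ERR=-18488079265822705/281474976710656
(5,4): OLD=2230583639158525701/18014398509481984 → NEW=0, ERR=2230583639158525701/18014398509481984
(5,5): OLD=5194092692336416053/144115188075855872 → NEW=0, ERR=5194092692336416053/144115188075855872
(5,6): OLD=366171388541876429435/2305843009213693952 → NEW=255, ERR=-221818578807615528325/2305843009213693952
(6,0): OLD=16030334393280663/70368744177664 → NEW=255, ERR=-1913695372023657/70368744177664
(6,1): OLD=273138700182084483/1125899906842624 → NEW=255, ERR=-13965776062784637/1125899906842624
(6,2): OLD=1475260695585080361/18014398509481984 → NEW=0, ERR=1475260695585080361/18014398509481984
(6,3): OLD=26918656755189772663/144115188075855872 → NEW=255, ERR=-9830716204153474697/144115188075855872
(6,4): OLD=61826355562569325077/288230376151711744 → NEW=255, ERR=-11672390356117169643/288230376151711744
(6,5): OLD=2554772505511839366937/36893488147419103232 → NEW=0, ERR=2554772505511839366937/36893488147419103232
(6,6): OLD=109491742258854890075423/590295810358705651712 → NEW=255, ERR=-41033689382615051111137/590295810358705651712
Output grid:
  Row 0: ###.##.  (2 black, running=2)
  Row 1: #......  (6 black, running=8)
  Row 2: .##.###  (2 black, running=10)
  Row 3: ..#....  (6 black, running=16)
  Row 4: ##..###  (2 black, running=18)
  Row 5: ...#..#  (5 black, running=23)
  Row 6: ##.##.#  (2 black, running=25)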